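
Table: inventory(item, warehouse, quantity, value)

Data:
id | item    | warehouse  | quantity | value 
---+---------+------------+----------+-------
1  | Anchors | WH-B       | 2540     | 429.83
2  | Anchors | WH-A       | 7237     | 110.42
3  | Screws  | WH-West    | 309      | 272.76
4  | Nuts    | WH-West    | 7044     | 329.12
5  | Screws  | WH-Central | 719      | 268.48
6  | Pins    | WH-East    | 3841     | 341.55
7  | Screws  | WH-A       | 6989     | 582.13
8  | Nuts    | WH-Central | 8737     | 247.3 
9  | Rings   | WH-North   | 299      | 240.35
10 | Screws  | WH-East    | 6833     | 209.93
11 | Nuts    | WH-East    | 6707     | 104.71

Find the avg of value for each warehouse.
SELECT warehouse, AVG(value) as result
FROM inventory
GROUP BY warehouse

Result:
  WH-A: 346.28
  WH-B: 429.83
  WH-Central: 257.89
  WH-East: 218.73
  WH-North: 240.35
  WH-West: 300.94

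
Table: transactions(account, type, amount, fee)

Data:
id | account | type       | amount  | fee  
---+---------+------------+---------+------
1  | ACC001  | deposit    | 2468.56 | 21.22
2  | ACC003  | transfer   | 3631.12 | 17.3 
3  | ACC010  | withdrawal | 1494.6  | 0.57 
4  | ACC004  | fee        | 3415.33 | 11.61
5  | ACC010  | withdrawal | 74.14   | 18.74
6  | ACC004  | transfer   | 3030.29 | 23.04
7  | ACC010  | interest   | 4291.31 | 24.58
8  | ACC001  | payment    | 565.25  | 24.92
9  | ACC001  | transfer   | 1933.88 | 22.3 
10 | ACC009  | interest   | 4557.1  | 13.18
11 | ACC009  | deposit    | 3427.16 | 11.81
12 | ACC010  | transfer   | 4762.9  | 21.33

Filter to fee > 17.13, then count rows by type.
SELECT type, COUNT(*)
FROM transactions
WHERE fee > 17.13
GROUP BY type

Note: WHERE filters rows before grouping.

Result:
  deposit: 1
  interest: 1
  payment: 1
  transfer: 4
  withdrawal: 1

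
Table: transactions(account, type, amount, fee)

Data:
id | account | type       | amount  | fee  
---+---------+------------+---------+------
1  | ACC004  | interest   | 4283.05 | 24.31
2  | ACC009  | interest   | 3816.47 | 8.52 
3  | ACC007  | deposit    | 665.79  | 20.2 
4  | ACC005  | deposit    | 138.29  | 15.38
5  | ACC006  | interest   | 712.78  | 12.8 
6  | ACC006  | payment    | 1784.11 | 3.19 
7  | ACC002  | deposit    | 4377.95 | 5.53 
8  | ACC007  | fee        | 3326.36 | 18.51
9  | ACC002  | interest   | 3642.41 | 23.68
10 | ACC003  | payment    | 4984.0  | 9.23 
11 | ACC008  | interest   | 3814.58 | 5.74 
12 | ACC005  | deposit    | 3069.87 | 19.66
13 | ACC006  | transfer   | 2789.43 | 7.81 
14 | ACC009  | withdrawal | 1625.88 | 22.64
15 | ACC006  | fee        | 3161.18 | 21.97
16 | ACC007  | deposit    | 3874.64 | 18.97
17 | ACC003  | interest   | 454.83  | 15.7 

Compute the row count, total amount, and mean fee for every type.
SELECT type,
       COUNT(*) as cnt,
       SUM(amount) as total_amount,
       AVG(fee) as avg_fee
FROM transactions
GROUP BY type

Result:
  deposit: 5 records, 12126.54 total amount, 15.95 avg fee
  fee: 2 records, 6487.54 total amount, 20.24 avg fee
  interest: 6 records, 16724.12 total amount, 15.13 avg fee
  payment: 2 records, 6768.11 total amount, 6.21 avg fee
  transfer: 1 records, 2789.43 total amount, 7.81 avg fee
  withdrawal: 1 records, 1625.88 total amount, 22.64 avg fee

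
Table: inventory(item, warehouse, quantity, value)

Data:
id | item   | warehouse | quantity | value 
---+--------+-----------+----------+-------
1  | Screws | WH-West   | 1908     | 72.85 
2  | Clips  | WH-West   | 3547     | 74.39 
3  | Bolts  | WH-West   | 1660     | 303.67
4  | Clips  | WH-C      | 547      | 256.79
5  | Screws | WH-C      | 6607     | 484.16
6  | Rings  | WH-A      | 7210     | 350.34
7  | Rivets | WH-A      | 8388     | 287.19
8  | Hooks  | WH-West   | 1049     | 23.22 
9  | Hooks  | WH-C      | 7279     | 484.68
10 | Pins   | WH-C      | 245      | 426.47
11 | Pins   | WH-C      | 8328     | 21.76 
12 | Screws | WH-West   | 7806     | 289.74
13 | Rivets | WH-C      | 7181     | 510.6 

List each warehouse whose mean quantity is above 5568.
SELECT warehouse, AVG(quantity)
FROM inventory
GROUP BY warehouse
HAVING AVG(quantity) > 5568

Result:
  WH-A: avg=7799.00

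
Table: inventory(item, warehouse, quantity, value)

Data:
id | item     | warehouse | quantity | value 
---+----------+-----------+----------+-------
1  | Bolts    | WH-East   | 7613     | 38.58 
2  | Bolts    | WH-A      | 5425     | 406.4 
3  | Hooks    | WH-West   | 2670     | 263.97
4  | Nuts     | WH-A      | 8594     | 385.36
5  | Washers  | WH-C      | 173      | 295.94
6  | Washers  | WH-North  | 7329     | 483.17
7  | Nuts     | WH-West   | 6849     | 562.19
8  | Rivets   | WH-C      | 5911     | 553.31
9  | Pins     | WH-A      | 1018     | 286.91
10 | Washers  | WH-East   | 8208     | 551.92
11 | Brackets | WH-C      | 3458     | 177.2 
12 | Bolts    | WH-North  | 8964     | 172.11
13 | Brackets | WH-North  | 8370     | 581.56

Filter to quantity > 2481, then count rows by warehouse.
SELECT warehouse, COUNT(*)
FROM inventory
WHERE quantity > 2481
GROUP BY warehouse

Note: WHERE filters rows before grouping.

Result:
  WH-A: 2
  WH-C: 2
  WH-East: 2
  WH-North: 3
  WH-West: 2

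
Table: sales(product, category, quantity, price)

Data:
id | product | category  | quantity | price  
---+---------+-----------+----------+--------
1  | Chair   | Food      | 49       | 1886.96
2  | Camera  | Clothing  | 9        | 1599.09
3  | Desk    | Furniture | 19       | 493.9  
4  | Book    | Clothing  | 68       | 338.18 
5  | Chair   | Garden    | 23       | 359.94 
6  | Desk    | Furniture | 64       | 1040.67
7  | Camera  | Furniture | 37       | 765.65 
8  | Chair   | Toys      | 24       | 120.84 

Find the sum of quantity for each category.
SELECT category, SUM(quantity) as result
FROM sales
GROUP BY category

Result:
  Clothing: 77
  Food: 49
  Furniture: 120
  Garden: 23
  Toys: 24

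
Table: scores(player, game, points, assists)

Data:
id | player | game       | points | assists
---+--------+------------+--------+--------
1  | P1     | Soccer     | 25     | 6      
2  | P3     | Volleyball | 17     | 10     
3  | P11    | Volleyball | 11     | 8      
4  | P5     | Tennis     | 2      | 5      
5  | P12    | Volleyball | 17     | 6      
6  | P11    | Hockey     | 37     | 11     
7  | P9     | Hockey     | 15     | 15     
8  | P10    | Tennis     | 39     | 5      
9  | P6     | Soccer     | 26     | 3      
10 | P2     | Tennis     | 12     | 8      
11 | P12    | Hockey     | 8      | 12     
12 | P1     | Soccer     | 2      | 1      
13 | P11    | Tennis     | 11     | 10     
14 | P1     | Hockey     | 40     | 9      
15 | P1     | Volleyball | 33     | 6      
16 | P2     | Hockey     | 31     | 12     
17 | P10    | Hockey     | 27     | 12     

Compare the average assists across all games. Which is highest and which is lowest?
SELECT game, AVG(assists)
FROM scores
GROUP BY game
ORDER BY AVG(assists)

All groups:
  Soccer: 3.33
  Tennis: 7.00
  Volleyball: 7.50
  Hockey: 11.83

Highest: Hockey (11.83)
Lowest: Soccer (3.33)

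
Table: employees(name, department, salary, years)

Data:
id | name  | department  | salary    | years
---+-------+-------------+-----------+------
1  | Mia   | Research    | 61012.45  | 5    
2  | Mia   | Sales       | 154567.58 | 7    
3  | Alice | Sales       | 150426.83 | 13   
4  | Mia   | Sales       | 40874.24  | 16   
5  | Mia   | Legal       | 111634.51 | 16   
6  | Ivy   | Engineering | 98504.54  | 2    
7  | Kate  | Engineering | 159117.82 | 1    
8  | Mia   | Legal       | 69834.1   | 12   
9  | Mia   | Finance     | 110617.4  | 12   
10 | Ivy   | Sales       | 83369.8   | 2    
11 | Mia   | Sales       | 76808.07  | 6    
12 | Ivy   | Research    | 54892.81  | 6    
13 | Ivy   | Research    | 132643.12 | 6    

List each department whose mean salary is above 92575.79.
SELECT department, AVG(salary)
FROM employees
GROUP BY department
HAVING AVG(salary) > 92575.79

Result:
  Engineering: avg=128811.18
  Finance: avg=110617.40
  Sales: avg=101209.30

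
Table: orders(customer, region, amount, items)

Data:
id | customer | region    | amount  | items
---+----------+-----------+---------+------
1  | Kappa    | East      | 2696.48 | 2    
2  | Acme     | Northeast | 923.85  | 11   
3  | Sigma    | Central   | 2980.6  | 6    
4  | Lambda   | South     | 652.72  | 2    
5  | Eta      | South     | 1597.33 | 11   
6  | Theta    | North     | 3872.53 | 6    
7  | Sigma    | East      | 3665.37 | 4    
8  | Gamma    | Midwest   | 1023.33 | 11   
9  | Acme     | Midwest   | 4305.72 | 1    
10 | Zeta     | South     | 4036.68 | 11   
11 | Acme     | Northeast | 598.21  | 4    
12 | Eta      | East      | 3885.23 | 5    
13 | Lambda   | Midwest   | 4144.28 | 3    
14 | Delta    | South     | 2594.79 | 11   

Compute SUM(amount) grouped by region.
SELECT region, SUM(amount) as result
FROM orders
GROUP BY region

Result:
  Central: 2980.60
  East: 10247.08
  Midwest: 9473.33
  North: 3872.53
  Northeast: 1522.06
  South: 8881.52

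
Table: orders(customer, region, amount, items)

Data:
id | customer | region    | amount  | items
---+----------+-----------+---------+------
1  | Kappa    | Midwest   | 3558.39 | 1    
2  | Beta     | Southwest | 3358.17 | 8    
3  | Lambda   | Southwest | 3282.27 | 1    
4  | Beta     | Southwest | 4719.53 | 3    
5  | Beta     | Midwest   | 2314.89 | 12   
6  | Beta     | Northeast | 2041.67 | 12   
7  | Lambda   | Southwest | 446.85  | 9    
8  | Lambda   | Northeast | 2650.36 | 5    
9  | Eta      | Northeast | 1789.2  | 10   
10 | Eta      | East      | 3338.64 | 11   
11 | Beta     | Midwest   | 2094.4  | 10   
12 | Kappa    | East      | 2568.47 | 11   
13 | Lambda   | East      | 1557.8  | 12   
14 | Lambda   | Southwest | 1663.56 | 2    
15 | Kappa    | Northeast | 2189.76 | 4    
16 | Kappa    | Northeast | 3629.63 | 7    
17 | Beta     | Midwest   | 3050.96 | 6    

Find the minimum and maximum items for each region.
SELECT region, MIN(items), MAX(items)
FROM orders
GROUP BY region

Result:
  East: min=11, max=12
  Midwest: min=1, max=12
  Northeast: min=4, max=12
  Southwest: min=1, max=9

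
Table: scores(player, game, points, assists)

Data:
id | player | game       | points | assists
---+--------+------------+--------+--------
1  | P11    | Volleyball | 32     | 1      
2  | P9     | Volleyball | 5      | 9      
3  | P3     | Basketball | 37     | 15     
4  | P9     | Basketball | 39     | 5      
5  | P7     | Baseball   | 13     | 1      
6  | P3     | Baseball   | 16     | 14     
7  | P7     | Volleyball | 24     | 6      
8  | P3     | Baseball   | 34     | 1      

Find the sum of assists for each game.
SELECT game, SUM(assists) as result
FROM scores
GROUP BY game

Result:
  Baseball: 16
  Basketball: 20
  Volleyball: 16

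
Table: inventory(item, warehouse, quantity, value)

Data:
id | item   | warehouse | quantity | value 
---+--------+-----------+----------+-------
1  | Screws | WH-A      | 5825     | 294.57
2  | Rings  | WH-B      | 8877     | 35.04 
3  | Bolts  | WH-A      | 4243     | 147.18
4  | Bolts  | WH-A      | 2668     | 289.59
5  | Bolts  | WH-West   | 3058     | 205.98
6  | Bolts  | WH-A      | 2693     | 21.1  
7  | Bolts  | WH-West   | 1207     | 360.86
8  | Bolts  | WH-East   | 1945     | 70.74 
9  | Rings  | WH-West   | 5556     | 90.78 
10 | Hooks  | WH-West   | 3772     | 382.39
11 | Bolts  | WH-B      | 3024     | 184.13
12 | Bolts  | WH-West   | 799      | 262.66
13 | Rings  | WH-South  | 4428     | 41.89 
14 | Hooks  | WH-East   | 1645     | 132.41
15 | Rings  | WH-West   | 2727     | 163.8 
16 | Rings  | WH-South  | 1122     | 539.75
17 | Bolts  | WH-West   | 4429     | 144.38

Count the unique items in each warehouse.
SELECT warehouse, COUNT(DISTINCT item)
FROM inventory
GROUP BY warehouse

Result:
  WH-A: 2 distinct
  WH-B: 2 distinct
  WH-East: 2 distinct
  WH-South: 1 distinct
  WH-West: 3 distinct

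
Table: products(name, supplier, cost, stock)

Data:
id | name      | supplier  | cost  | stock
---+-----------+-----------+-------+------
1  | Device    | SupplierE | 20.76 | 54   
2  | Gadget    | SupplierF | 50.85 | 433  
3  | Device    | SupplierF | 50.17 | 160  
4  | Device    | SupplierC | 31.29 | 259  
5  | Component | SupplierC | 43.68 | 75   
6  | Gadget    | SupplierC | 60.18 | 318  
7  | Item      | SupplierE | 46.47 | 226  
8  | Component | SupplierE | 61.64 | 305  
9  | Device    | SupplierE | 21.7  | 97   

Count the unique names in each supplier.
SELECT supplier, COUNT(DISTINCT name)
FROM products
GROUP BY supplier

Result:
  SupplierC: 3 distinct
  SupplierE: 3 distinct
  SupplierF: 2 distinct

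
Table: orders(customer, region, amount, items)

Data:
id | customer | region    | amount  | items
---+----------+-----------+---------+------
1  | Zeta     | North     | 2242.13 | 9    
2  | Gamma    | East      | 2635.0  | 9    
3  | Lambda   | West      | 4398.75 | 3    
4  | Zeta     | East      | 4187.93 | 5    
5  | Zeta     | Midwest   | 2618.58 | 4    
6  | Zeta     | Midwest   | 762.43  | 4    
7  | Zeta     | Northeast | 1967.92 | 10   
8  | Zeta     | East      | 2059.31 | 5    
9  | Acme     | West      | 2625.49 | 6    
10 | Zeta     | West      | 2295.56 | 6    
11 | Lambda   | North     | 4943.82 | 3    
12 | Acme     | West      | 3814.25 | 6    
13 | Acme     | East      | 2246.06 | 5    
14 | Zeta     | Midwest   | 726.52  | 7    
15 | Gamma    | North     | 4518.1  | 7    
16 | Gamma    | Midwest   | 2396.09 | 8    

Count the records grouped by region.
SELECT region, COUNT(*) as count
FROM orders
GROUP BY region

Result:
  East: 4
  Midwest: 4
  North: 3
  Northeast: 1
  West: 4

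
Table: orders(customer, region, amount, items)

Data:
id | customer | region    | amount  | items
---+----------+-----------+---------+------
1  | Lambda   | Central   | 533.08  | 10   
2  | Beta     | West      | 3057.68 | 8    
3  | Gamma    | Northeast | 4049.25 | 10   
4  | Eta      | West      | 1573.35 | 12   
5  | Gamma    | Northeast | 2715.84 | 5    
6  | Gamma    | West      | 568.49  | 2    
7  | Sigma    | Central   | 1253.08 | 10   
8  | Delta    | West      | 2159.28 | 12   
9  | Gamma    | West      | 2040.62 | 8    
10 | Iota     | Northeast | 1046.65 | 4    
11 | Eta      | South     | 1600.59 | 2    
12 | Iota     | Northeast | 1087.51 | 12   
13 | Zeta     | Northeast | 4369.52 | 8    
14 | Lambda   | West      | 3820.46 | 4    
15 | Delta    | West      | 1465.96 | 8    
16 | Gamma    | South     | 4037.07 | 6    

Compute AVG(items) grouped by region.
SELECT region, AVG(items) as result
FROM orders
GROUP BY region

Result:
  Central: 10.00
  Northeast: 7.80
  South: 4.00
  West: 7.71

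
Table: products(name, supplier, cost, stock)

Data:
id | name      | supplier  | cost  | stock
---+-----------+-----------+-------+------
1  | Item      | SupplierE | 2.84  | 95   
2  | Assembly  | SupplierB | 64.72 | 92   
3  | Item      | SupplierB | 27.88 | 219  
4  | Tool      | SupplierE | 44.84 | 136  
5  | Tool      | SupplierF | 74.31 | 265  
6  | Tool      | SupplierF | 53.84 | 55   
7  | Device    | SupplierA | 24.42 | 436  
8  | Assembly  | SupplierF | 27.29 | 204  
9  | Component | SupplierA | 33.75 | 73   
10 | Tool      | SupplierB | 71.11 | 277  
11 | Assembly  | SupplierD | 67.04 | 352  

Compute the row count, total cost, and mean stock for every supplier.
SELECT supplier,
       COUNT(*) as cnt,
       SUM(cost) as total_cost,
       AVG(stock) as avg_stock
FROM products
GROUP BY supplier

Result:
  SupplierA: 2 records, 58.17 total cost, 254.50 avg stock
  SupplierB: 3 records, 163.71 total cost, 196.00 avg stock
  SupplierD: 1 records, 67.04 total cost, 352.00 avg stock
  SupplierE: 2 records, 47.68 total cost, 115.50 avg stock
  SupplierF: 3 records, 155.44 total cost, 174.67 avg stock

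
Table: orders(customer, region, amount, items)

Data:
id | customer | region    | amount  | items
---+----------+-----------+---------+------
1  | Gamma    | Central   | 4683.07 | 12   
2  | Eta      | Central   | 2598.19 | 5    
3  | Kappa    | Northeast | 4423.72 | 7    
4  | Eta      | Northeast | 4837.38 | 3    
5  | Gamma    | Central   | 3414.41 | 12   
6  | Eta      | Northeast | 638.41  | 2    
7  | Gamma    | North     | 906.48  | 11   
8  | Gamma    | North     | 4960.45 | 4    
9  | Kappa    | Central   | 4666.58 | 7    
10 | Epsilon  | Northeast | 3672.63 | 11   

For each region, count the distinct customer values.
SELECT region, COUNT(DISTINCT customer)
FROM orders
GROUP BY region

Result:
  Central: 3 distinct
  North: 1 distinct
  Northeast: 3 distinct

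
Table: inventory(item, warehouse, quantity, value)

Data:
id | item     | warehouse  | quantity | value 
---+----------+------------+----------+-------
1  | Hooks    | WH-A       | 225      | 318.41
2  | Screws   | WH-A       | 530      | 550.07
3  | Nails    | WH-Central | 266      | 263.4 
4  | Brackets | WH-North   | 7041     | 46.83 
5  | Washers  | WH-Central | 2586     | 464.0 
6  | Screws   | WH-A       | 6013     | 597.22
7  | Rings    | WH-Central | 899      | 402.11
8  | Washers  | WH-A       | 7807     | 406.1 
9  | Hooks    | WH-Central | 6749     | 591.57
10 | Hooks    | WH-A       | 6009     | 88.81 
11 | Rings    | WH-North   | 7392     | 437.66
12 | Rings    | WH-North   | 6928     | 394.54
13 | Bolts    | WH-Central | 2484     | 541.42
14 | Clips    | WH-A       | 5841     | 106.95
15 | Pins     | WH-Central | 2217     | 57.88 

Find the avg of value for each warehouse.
SELECT warehouse, AVG(value) as result
FROM inventory
GROUP BY warehouse

Result:
  WH-A: 344.59
  WH-Central: 386.73
  WH-North: 293.01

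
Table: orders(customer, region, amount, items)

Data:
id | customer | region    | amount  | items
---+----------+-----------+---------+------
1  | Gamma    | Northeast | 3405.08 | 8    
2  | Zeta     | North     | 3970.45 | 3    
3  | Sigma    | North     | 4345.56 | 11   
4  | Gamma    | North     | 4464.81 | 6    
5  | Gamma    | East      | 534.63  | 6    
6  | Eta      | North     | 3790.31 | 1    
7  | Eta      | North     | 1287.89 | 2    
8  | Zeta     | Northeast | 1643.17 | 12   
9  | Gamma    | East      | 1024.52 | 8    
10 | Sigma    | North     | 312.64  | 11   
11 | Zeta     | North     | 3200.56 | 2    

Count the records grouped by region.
SELECT region, COUNT(*) as count
FROM orders
GROUP BY region

Result:
  East: 2
  North: 7
  Northeast: 2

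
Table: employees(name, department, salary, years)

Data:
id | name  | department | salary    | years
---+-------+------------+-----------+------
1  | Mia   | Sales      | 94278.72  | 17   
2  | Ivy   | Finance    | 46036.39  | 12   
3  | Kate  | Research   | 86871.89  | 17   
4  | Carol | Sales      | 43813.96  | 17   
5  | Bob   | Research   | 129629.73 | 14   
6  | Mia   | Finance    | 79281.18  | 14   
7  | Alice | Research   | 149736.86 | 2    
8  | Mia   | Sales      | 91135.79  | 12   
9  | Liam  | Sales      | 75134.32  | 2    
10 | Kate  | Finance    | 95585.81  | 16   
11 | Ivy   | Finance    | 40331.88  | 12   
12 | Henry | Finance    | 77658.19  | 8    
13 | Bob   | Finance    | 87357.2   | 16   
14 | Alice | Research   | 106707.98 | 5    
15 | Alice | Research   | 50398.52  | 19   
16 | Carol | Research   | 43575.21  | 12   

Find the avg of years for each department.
SELECT department, AVG(years) as result
FROM employees
GROUP BY department

Result:
  Finance: 13.00
  Research: 11.50
  Sales: 12.00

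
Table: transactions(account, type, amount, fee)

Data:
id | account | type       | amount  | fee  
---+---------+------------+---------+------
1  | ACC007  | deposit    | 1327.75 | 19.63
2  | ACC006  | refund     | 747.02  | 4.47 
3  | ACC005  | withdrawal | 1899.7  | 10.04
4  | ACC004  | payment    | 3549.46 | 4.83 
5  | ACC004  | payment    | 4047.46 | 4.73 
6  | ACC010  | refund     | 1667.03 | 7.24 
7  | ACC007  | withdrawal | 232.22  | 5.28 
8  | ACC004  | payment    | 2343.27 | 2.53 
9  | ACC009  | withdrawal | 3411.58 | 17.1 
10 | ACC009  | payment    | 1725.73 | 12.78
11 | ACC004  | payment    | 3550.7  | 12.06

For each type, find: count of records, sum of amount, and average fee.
SELECT type,
       COUNT(*) as cnt,
       SUM(amount) as total_amount,
       AVG(fee) as avg_fee
FROM transactions
GROUP BY type

Result:
  deposit: 1 records, 1327.75 total amount, 19.63 avg fee
  payment: 5 records, 15216.62 total amount, 7.39 avg fee
  refund: 2 records, 2414.05 total amount, 5.86 avg fee
  withdrawal: 3 records, 5543.50 total amount, 10.81 avg fee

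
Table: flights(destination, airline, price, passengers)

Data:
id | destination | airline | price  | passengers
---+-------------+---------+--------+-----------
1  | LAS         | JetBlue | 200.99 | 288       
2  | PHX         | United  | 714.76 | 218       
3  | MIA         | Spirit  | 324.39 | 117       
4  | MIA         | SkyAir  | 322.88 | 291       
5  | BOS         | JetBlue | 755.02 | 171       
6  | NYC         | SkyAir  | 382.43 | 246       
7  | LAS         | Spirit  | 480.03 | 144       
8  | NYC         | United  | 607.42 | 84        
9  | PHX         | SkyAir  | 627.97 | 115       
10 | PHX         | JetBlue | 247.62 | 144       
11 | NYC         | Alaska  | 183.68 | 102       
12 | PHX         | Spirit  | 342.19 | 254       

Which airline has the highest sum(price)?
SELECT airline, SUM(price) as val
FROM flights
GROUP BY airline
ORDER BY val DESC
LIMIT 1

Result: SkyAir with sum(price) = 1333.28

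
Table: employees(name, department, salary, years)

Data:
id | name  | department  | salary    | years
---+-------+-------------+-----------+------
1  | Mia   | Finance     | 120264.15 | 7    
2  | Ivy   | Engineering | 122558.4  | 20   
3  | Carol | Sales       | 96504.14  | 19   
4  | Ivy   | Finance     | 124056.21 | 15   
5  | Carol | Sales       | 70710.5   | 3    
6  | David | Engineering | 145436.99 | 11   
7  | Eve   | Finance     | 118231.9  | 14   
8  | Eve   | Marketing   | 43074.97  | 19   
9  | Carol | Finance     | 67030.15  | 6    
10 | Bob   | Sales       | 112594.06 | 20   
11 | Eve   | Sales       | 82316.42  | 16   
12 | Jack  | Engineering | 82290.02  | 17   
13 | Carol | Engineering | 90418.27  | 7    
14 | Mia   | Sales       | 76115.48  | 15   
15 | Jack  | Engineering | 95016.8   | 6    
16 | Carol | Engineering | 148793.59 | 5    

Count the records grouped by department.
SELECT department, COUNT(*) as count
FROM employees
GROUP BY department

Result:
  Engineering: 6
  Finance: 4
  Marketing: 1
  Sales: 5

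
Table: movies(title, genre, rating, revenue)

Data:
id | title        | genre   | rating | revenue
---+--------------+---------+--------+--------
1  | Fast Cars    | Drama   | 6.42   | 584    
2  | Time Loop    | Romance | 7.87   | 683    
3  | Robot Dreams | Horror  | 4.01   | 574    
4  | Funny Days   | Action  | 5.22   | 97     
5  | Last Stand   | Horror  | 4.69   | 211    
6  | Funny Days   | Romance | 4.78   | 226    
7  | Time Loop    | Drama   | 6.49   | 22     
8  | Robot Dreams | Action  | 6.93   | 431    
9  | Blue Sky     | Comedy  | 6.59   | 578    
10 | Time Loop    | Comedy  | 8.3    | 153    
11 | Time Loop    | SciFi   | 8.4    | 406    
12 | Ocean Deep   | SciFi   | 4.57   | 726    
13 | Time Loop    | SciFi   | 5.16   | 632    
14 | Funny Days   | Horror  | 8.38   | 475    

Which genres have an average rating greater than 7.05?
SELECT genre, AVG(rating)
FROM movies
GROUP BY genre
HAVING AVG(rating) > 7.05

Result:
  Comedy: avg=7.45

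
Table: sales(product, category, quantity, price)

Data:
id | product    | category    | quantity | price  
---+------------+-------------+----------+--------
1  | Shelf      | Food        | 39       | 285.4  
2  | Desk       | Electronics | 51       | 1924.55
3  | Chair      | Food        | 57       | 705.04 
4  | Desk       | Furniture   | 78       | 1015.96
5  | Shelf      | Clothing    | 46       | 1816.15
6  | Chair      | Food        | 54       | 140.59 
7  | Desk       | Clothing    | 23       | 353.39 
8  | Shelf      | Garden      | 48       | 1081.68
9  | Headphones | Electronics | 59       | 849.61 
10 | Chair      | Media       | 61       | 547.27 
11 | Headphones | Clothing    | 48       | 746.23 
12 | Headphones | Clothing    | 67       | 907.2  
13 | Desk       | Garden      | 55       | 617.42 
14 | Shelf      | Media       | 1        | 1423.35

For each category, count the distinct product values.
SELECT category, COUNT(DISTINCT product)
FROM sales
GROUP BY category

Result:
  Clothing: 3 distinct
  Electronics: 2 distinct
  Food: 2 distinct
  Furniture: 1 distinct
  Garden: 2 distinct
  Media: 2 distinct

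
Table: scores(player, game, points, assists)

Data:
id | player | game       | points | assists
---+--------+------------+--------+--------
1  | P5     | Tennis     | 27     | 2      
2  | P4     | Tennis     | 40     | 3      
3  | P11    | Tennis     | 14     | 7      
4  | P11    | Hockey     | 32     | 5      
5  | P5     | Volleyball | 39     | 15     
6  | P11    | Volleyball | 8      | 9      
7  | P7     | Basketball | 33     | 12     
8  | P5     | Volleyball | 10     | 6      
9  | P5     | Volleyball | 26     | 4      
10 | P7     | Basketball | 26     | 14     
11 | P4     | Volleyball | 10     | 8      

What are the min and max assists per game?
SELECT game, MIN(assists), MAX(assists)
FROM scores
GROUP BY game

Result:
  Basketball: min=12, max=14
  Hockey: min=5, max=5
  Tennis: min=2, max=7
  Volleyball: min=4, max=15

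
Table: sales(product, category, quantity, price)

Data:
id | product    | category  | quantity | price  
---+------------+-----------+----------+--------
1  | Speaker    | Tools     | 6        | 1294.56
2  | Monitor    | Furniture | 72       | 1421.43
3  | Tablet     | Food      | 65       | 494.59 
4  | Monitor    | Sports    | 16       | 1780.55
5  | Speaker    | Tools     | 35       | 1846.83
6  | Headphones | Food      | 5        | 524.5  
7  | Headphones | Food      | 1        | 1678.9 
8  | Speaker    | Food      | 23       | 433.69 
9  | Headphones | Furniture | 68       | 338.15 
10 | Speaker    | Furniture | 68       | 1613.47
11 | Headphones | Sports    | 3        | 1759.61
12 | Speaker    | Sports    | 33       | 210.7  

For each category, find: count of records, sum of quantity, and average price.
SELECT category,
       COUNT(*) as cnt,
       SUM(quantity) as total_quantity,
       AVG(price) as avg_price
FROM sales
GROUP BY category

Result:
  Food: 4 records, 94 total quantity, 782.92 avg price
  Furniture: 3 records, 208 total quantity, 1124.35 avg price
  Sports: 3 records, 52 total quantity, 1250.29 avg price
  Tools: 2 records, 41 total quantity, 1570.70 avg price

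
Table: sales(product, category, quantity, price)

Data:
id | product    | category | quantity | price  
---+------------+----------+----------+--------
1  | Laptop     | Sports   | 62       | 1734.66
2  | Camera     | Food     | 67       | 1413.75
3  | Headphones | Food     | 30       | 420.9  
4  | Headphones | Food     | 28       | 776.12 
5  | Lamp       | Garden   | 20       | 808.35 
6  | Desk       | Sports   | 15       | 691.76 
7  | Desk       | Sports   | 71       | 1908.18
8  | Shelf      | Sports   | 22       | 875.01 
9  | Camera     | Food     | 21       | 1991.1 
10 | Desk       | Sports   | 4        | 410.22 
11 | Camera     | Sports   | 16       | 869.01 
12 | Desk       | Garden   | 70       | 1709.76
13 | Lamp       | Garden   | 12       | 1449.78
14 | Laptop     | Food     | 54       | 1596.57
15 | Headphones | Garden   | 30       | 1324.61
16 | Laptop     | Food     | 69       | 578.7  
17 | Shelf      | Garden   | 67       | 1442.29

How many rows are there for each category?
SELECT category, COUNT(*) as count
FROM sales
GROUP BY category

Result:
  Food: 6
  Garden: 5
  Sports: 6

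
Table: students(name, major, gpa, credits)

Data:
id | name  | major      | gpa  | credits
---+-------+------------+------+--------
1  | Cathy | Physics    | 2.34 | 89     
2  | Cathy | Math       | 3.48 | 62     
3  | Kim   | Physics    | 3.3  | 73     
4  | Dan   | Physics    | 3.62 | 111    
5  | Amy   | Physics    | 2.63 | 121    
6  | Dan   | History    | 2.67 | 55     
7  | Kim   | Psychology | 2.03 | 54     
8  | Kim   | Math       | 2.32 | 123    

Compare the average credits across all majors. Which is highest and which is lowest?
SELECT major, AVG(credits)
FROM students
GROUP BY major
ORDER BY AVG(credits)

All groups:
  Psychology: 54.00
  History: 55.00
  Math: 92.50
  Physics: 98.50

Highest: Physics (98.50)
Lowest: Psychology (54.00)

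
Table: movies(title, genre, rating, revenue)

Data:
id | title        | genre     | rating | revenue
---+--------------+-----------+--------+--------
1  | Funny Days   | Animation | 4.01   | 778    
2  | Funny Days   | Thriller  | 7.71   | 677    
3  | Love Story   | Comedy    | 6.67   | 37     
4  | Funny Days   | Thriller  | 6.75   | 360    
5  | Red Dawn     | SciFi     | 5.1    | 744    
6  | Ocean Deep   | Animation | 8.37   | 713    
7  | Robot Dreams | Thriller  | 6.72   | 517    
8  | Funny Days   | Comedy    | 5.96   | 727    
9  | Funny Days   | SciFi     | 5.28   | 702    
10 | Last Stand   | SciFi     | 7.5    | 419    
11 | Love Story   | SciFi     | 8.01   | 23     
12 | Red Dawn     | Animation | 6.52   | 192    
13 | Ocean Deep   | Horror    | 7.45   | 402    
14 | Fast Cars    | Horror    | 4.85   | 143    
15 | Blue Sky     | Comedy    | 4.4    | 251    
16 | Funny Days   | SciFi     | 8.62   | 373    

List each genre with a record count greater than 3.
SELECT genre, COUNT(*) as cnt
FROM movies
GROUP BY genre
HAVING COUNT(*) > 3

Result:
  SciFi: 5

Note: HAVING filters groups after aggregation, WHERE filters rows before.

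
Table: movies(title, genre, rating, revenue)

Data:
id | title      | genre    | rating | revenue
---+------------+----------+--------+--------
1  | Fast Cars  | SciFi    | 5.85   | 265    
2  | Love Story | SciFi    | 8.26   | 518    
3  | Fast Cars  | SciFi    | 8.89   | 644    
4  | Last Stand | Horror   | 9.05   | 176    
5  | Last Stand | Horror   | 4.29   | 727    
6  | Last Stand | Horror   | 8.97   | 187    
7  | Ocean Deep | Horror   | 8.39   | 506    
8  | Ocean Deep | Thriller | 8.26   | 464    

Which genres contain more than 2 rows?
SELECT genre, COUNT(*) as cnt
FROM movies
GROUP BY genre
HAVING COUNT(*) > 2

Result:
  Horror: 4
  SciFi: 3

Note: HAVING filters groups after aggregation, WHERE filters rows before.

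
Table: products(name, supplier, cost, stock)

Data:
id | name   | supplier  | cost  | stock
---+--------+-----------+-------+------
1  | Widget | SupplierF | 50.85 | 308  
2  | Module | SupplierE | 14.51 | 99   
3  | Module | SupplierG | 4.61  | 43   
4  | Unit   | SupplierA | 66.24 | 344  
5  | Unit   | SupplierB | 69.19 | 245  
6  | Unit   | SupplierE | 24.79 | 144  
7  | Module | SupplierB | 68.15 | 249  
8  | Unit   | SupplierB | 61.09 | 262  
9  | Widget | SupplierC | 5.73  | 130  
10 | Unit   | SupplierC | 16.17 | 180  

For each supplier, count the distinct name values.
SELECT supplier, COUNT(DISTINCT name)
FROM products
GROUP BY supplier

Result:
  SupplierA: 1 distinct
  SupplierB: 2 distinct
  SupplierC: 2 distinct
  SupplierE: 2 distinct
  SupplierF: 1 distinct
  SupplierG: 1 distinct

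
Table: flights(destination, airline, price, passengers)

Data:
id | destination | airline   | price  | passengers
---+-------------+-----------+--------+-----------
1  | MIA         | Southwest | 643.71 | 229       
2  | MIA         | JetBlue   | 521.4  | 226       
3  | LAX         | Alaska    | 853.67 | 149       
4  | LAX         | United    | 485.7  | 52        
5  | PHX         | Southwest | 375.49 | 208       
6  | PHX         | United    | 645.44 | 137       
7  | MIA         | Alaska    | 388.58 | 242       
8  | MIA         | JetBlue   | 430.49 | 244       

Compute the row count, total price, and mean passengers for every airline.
SELECT airline,
       COUNT(*) as cnt,
       SUM(price) as total_price,
       AVG(passengers) as avg_passengers
FROM flights
GROUP BY airline

Result:
  Alaska: 2 records, 1242.25 total price, 195.50 avg passengers
  JetBlue: 2 records, 951.89 total price, 235.00 avg passengers
  Southwest: 2 records, 1019.20 total price, 218.50 avg passengers
  United: 2 records, 1131.14 total price, 94.50 avg passengers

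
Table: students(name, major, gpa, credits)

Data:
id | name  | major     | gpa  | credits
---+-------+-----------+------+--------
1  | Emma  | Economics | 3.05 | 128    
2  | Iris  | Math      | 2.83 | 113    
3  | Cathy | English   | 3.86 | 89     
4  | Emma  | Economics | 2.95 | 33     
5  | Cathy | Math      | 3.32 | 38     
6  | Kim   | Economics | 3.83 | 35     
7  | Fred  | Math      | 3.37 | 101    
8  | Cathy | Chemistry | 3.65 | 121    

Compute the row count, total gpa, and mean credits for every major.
SELECT major,
       COUNT(*) as cnt,
       SUM(gpa) as total_gpa,
       AVG(credits) as avg_credits
FROM students
GROUP BY major

Result:
  Chemistry: 1 records, 3.65 total gpa, 121.00 avg credits
  Economics: 3 records, 9.83 total gpa, 65.33 avg credits
  English: 1 records, 3.86 total gpa, 89.00 avg credits
  Math: 3 records, 9.52 total gpa, 84.00 avg credits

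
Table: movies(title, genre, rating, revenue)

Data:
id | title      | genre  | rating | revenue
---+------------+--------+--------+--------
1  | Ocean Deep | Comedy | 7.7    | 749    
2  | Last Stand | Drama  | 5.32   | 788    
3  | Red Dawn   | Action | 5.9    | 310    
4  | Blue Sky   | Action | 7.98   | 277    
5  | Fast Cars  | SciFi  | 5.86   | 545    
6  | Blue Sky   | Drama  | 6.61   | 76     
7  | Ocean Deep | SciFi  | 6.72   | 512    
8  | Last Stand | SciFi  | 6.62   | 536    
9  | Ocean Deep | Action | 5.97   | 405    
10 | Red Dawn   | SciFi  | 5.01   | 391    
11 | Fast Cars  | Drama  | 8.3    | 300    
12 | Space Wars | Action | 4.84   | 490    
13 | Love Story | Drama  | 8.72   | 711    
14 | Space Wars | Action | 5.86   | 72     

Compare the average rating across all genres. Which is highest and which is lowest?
SELECT genre, AVG(rating)
FROM movies
GROUP BY genre
ORDER BY AVG(rating)

All groups:
  SciFi: 6.05
  Action: 6.11
  Drama: 7.24
  Comedy: 7.70

Highest: Comedy (7.70)
Lowest: SciFi (6.05)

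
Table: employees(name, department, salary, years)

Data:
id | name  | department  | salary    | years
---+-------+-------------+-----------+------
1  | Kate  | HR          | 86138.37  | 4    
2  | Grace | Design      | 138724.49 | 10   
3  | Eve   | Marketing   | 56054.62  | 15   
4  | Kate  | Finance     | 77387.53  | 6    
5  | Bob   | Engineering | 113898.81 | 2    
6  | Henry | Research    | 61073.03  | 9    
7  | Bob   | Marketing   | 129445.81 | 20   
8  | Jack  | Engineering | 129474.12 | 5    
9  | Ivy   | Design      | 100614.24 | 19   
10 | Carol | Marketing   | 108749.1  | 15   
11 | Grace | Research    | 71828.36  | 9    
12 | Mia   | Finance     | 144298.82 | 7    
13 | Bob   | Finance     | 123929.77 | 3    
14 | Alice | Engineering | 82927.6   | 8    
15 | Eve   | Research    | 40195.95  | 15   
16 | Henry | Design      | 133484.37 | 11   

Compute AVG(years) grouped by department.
SELECT department, AVG(years) as result
FROM employees
GROUP BY department

Result:
  Design: 13.33
  Engineering: 5.00
  Finance: 5.33
  HR: 4.00
  Marketing: 16.67
  Research: 11.00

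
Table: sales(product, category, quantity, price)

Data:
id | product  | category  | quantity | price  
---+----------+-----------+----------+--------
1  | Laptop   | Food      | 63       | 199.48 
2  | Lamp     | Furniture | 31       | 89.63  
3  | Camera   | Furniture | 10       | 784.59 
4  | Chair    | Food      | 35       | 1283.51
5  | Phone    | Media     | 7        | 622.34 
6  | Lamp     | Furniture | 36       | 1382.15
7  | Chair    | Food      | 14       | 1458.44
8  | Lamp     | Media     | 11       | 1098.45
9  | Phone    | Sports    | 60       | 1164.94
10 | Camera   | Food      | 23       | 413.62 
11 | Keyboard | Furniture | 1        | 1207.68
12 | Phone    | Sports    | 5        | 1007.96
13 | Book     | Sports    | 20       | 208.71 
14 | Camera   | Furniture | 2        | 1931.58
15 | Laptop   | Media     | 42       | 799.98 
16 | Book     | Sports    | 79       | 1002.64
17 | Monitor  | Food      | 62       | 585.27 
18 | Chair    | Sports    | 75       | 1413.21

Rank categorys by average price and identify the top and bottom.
SELECT category, AVG(price)
FROM sales
GROUP BY category
ORDER BY AVG(price)

All groups:
  Food: 788.06
  Media: 840.26
  Sports: 959.49
  Furniture: 1079.13

Highest: Furniture (1079.13)
Lowest: Food (788.06)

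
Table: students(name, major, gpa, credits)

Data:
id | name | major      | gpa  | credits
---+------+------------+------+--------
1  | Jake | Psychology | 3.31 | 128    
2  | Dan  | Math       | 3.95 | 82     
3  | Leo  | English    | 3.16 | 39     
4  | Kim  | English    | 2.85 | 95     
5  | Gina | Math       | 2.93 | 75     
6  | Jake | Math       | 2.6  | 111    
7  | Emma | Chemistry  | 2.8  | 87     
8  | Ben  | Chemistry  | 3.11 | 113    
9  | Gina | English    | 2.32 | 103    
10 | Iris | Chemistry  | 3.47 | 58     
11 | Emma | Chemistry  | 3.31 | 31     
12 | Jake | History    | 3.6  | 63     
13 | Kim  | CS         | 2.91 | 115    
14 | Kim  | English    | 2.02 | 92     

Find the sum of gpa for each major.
SELECT major, SUM(gpa) as result
FROM students
GROUP BY major

Result:
  CS: 2.91
  Chemistry: 12.69
  English: 10.35
  History: 3.60
  Math: 9.48
  Psychology: 3.31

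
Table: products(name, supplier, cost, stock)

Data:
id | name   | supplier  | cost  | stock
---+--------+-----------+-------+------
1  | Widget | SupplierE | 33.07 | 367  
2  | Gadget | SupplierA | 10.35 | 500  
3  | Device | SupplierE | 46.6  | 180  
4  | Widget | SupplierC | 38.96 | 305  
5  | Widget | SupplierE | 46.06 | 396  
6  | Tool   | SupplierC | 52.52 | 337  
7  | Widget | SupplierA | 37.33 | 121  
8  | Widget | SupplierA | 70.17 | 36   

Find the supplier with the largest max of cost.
SELECT supplier, MAX(cost) as val
FROM products
GROUP BY supplier
ORDER BY val DESC
LIMIT 1

Result: SupplierA with max(cost) = 70.17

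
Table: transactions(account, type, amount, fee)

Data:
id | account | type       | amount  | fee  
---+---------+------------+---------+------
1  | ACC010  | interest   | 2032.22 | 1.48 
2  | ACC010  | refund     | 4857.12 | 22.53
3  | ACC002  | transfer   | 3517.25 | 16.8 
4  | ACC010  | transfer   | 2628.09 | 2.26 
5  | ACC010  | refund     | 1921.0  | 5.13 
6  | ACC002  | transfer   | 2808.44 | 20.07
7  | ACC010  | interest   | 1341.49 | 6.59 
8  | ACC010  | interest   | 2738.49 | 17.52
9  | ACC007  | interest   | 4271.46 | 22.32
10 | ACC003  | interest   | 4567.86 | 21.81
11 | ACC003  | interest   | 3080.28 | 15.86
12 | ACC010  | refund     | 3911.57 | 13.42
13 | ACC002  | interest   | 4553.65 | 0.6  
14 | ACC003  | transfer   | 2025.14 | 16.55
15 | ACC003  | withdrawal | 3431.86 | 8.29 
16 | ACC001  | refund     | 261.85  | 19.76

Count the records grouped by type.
SELECT type, COUNT(*) as count
FROM transactions
GROUP BY type

Result:
  interest: 7
  refund: 4
  transfer: 4
  withdrawal: 1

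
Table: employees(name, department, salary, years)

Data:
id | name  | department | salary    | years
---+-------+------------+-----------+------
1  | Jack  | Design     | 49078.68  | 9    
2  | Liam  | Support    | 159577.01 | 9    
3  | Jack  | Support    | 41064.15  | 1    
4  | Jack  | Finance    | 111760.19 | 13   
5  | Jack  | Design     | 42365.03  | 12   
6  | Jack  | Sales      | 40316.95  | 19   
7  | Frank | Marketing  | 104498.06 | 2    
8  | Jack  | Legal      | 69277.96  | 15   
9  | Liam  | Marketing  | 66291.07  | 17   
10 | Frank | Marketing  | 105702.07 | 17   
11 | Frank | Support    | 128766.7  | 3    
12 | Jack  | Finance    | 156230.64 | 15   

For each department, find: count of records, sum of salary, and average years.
SELECT department,
       COUNT(*) as cnt,
       SUM(salary) as total_salary,
       AVG(years) as avg_years
FROM employees
GROUP BY department

Result:
  Design: 2 records, 91443.71 total salary, 10.50 avg years
  Finance: 2 records, 267990.83 total salary, 14.00 avg years
  Legal: 1 records, 69277.96 total salary, 15.00 avg years
  Marketing: 3 records, 276491.20 total salary, 12.00 avg years
  Sales: 1 records, 40316.95 total salary, 19.00 avg years
  Support: 3 records, 329407.86 total salary, 4.33 avg years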